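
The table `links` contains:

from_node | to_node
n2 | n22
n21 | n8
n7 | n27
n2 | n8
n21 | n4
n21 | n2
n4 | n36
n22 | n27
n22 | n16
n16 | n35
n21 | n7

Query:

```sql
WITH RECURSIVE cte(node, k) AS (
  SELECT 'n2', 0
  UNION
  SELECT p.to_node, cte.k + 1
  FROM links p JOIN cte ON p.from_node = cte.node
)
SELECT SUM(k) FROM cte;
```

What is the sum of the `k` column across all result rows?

9

Base: (n2, k=0).
Iteration 1: edges from {n2} -> (n22, k=1), (n8, k=1).
Iteration 2: edges from {n22,n8} -> (n16, k=2), (n27, k=2).
Iteration 3: edges from {n16,n27} -> (n35, k=3).
Iteration 4: no outgoing edges from {n35}; recursion stops.
SUM(k) = 0 + 1 + 1 + 2 + 2 + 3 = 9.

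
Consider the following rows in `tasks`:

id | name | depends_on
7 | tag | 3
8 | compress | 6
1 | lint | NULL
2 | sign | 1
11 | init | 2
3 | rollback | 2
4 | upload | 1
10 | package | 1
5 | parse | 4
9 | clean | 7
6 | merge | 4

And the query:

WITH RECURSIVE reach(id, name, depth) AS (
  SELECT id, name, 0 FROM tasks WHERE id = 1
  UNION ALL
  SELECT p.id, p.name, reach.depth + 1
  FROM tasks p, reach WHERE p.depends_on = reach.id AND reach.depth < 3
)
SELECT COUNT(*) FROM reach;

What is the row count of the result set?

10

Base: id=1 (lint) at depth 0.
Iteration 1: rows with depends_on in {1} -> sign (id 2, depth 1), upload (id 4, depth 1), package (id 10, depth 1).
Iteration 2: rows with depends_on in {2,4,10} -> rollback (id 3, depth 2), parse (id 5, depth 2), merge (id 6, depth 2), init (id 11, depth 2).
Iteration 3: rows with depends_on in {3,5,6,11} -> tag (id 7, depth 3), compress (id 8, depth 3).
Iteration 4: depth < 3 fails for all current rows; recursion stops.
Total rows emitted: 10.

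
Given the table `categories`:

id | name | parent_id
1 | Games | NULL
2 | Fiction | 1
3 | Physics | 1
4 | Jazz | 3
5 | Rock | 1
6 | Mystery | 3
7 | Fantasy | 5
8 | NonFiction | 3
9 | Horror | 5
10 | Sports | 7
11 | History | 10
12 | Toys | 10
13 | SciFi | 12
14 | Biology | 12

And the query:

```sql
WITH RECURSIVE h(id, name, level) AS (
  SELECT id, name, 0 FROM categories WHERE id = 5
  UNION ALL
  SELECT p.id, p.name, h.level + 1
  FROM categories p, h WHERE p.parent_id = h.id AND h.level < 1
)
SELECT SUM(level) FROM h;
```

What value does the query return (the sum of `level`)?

2

Base: id=5 (Rock) at level 0.
Iteration 1: rows with parent_id in {5} -> Fantasy (id 7, level 1), Horror (id 9, level 1).
Iteration 2: level < 1 fails for all current rows; recursion stops.
SUM(level) = 0 + 1 + 1 = 2.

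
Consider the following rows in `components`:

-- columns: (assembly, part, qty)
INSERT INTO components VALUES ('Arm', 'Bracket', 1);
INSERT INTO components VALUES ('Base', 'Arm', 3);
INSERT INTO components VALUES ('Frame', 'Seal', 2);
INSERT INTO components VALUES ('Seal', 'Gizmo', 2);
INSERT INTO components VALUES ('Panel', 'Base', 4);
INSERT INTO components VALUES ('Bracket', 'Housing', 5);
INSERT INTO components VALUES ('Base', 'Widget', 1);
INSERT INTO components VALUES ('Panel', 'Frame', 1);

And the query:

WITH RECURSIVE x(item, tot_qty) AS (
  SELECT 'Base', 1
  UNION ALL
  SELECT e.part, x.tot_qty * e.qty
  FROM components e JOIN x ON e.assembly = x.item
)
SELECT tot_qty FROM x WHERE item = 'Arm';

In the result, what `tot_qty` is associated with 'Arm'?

3

Base: (Base, tot_qty=1).
Iteration 1: components of {Base} -> Arm = 1*3 = 3, Widget = 1*1 = 1.
Iteration 2: components of {Arm,Widget} -> Bracket = 3*1 = 3.
Iteration 3: components of {Bracket} -> Housing = 3*5 = 15.
Iteration 4: no further components; recursion stops.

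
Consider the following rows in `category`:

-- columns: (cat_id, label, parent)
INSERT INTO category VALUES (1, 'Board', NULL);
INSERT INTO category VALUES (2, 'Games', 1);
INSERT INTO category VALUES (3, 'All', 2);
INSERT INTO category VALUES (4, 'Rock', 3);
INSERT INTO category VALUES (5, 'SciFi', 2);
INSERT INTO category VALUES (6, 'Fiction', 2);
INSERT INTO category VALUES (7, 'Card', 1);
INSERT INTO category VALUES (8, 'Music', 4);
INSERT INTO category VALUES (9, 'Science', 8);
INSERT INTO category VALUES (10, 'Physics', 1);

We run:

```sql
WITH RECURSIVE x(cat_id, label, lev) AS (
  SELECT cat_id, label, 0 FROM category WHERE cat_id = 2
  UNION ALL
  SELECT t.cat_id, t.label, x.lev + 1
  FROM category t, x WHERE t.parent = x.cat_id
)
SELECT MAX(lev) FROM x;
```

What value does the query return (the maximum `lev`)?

Base: cat_id=2 (Games) at lev 0.
Iteration 1: rows with parent in {2} -> All (id 3, lev 1), SciFi (id 5, lev 1), Fiction (id 6, lev 1).
Iteration 2: rows with parent in {3,5,6} -> Rock (id 4, lev 2).
Iteration 3: rows with parent in {4} -> Music (id 8, lev 3).
Iteration 4: rows with parent in {8} -> Science (id 9, lev 4).
Iteration 5: no rows with parent in {9}; recursion stops.
lev values: 0, 1, 1, 1, 2, 3, 4; the maximum is 4.

4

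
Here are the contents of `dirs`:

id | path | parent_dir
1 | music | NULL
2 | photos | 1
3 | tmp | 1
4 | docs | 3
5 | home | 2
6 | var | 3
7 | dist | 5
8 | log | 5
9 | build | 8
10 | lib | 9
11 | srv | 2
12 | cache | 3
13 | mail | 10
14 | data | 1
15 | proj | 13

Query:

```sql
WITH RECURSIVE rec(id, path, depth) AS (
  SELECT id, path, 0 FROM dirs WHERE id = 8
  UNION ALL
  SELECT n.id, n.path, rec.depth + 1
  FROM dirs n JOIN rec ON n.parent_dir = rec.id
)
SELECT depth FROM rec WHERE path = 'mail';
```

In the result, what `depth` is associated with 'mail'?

3

Base: id=8 (log) at depth 0.
Iteration 1: rows with parent_dir in {8} -> build (id 9, depth 1).
Iteration 2: rows with parent_dir in {9} -> lib (id 10, depth 2).
Iteration 3: rows with parent_dir in {10} -> mail (id 13, depth 3).
Iteration 4: rows with parent_dir in {13} -> proj (id 15, depth 4).
Iteration 5: no rows with parent_dir in {15}; recursion stops.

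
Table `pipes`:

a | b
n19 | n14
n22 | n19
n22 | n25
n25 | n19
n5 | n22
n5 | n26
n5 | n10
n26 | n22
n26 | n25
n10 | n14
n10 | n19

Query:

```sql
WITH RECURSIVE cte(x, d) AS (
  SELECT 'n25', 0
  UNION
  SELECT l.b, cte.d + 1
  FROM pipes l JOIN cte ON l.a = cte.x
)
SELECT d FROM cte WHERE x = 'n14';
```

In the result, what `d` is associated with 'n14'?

Base: (n25, d=0).
Iteration 1: edges from {n25} -> (n19, d=1).
Iteration 2: edges from {n19} -> (n14, d=2).
Iteration 3: no outgoing edges from {n14}; recursion stops.

2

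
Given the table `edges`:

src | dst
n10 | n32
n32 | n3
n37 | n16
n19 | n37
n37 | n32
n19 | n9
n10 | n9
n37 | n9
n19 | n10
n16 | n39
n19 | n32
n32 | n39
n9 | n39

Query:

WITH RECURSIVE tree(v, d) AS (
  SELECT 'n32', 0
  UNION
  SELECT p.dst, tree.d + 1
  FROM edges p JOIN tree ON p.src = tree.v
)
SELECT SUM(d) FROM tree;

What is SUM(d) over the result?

2

Base: (n32, d=0).
Iteration 1: edges from {n32} -> (n3, d=1), (n39, d=1).
Iteration 2: no outgoing edges from {n3,n39}; recursion stops.
SUM(d) = 0 + 1 + 1 = 2.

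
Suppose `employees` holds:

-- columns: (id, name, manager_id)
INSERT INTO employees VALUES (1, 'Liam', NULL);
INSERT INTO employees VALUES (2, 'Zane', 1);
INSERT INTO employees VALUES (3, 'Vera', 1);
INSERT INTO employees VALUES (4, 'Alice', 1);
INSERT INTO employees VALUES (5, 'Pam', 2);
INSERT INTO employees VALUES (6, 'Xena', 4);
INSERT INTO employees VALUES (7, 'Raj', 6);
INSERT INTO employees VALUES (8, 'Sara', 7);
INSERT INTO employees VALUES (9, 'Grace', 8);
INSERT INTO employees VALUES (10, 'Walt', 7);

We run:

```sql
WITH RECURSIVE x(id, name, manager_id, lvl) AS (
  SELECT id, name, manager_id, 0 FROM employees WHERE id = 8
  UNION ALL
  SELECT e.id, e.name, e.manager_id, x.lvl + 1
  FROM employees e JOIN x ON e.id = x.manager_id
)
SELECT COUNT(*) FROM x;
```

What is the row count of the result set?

5

Base: id=8 (Sara), manager_id=7, lvl 0.
Iteration 1: join on id=7 -> Raj (id 7, manager_id=6, lvl 1).
Iteration 2: join on id=6 -> Xena (id 6, manager_id=4, lvl 2).
Iteration 3: join on id=4 -> Alice (id 4, manager_id=1, lvl 3).
Iteration 4: join on id=1 -> Liam (id 1, manager_id=NULL, lvl 4).
Iteration 5: manager_id is NULL; no match; recursion stops.
Total rows emitted: 5.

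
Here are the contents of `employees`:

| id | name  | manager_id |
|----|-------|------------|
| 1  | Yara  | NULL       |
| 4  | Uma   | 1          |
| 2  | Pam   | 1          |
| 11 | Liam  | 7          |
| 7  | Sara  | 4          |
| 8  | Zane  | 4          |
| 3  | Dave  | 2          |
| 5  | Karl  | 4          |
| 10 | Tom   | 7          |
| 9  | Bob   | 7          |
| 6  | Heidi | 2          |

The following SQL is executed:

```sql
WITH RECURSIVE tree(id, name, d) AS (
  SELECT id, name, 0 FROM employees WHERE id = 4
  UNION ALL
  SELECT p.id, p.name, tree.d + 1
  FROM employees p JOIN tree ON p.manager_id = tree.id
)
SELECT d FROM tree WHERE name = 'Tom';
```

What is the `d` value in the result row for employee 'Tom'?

Base: id=4 (Uma) at d 0.
Iteration 1: rows with manager_id in {4} -> Karl (id 5, d 1), Sara (id 7, d 1), Zane (id 8, d 1).
Iteration 2: rows with manager_id in {5,7,8} -> Bob (id 9, d 2), Tom (id 10, d 2), Liam (id 11, d 2).
Iteration 3: no rows with manager_id in {9,10,11}; recursion stops.

2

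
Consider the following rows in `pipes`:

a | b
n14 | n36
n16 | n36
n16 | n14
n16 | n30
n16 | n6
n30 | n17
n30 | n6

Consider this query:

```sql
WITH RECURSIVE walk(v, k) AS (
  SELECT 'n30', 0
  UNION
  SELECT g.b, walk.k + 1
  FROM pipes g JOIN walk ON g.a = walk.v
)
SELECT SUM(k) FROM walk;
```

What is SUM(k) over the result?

Base: (n30, k=0).
Iteration 1: edges from {n30} -> (n17, k=1), (n6, k=1).
Iteration 2: no outgoing edges from {n17,n6}; recursion stops.
SUM(k) = 0 + 1 + 1 = 2.

2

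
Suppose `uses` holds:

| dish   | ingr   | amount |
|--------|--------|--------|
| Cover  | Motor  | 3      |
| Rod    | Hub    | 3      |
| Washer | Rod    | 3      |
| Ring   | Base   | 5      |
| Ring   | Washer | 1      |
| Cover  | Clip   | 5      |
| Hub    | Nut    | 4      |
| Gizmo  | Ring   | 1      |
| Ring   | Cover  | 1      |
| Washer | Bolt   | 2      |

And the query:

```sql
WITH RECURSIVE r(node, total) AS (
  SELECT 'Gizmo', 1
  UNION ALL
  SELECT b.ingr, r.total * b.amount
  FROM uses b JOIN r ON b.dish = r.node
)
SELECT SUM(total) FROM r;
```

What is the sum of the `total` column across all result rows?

67

Base: (Gizmo, total=1).
Iteration 1: components of {Gizmo} -> Ring = 1*1 = 1.
Iteration 2: components of {Ring} -> Base = 1*5 = 5, Cover = 1*1 = 1, Washer = 1*1 = 1.
Iteration 3: components of {Base,Cover,Washer} -> Bolt = 1*2 = 2, Clip = 1*5 = 5, Motor = 1*3 = 3, Rod = 1*3 = 3.
Iteration 4: components of {Bolt,Clip,Motor,Rod} -> Hub = 3*3 = 9.
Iteration 5: components of {Hub} -> Nut = 9*4 = 36.
Iteration 6: no further components; recursion stops.
SUM(total) = 1 + 1 + 1 + 1 + 5 + 3 + 5 + 2 + 3 + 9 + 36 = 67.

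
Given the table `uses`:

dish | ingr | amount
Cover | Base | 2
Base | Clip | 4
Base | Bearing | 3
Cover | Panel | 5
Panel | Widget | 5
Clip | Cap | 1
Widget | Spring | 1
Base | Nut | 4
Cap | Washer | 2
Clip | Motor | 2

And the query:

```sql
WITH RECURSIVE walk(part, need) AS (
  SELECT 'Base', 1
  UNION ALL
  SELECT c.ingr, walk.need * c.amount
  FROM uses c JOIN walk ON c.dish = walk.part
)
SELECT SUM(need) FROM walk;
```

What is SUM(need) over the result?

32

Base: (Base, need=1).
Iteration 1: components of {Base} -> Bearing = 1*3 = 3, Clip = 1*4 = 4, Nut = 1*4 = 4.
Iteration 2: components of {Bearing,Clip,Nut} -> Cap = 4*1 = 4, Motor = 4*2 = 8.
Iteration 3: components of {Cap,Motor} -> Washer = 4*2 = 8.
Iteration 4: no further components; recursion stops.
SUM(need) = 1 + 4 + 3 + 4 + 4 + 8 + 8 = 32.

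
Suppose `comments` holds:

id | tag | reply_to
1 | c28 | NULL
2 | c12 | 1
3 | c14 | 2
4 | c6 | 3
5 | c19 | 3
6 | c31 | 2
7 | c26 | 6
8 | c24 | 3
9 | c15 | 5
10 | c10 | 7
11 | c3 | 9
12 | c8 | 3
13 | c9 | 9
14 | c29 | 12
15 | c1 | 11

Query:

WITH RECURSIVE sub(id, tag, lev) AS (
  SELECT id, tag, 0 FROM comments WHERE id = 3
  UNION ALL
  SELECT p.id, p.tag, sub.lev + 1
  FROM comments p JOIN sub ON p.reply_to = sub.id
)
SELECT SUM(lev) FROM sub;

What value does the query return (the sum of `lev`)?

18

Base: id=3 (c14) at lev 0.
Iteration 1: rows with reply_to in {3} -> c6 (id 4, lev 1), c19 (id 5, lev 1), c24 (id 8, lev 1), c8 (id 12, lev 1).
Iteration 2: rows with reply_to in {4,5,8,12} -> c15 (id 9, lev 2), c29 (id 14, lev 2).
Iteration 3: rows with reply_to in {9,14} -> c3 (id 11, lev 3), c9 (id 13, lev 3).
Iteration 4: rows with reply_to in {11,13} -> c1 (id 15, lev 4).
Iteration 5: no rows with reply_to in {15}; recursion stops.
SUM(lev) = 0 + 1 + 1 + 1 + 1 + 2 + 2 + 3 + 3 + 4 = 18.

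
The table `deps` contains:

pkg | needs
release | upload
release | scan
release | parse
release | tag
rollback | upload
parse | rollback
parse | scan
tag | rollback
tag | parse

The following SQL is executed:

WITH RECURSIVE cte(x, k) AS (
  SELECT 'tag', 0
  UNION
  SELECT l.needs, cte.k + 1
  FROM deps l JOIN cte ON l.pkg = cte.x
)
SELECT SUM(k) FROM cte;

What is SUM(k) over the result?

11

Base: (tag, k=0).
Iteration 1: edges from {tag} -> (parse, k=1), (rollback, k=1).
Iteration 2: edges from {parse,rollback} -> (rollback, k=2), (scan, k=2), (upload, k=2).
Iteration 3: edges from {rollback,scan,upload} -> (upload, k=3).
Iteration 4: no outgoing edges from {upload}; recursion stops.
SUM(k) = 0 + 1 + 1 + 2 + 2 + 2 + 3 = 11.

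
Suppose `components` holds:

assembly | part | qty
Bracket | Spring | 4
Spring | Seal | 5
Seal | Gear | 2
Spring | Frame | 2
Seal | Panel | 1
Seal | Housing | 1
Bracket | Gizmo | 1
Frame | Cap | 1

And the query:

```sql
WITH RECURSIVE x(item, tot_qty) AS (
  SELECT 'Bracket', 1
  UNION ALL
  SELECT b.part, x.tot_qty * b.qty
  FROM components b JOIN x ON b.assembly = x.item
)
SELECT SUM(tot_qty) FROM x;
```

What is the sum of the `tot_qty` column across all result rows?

Base: (Bracket, tot_qty=1).
Iteration 1: components of {Bracket} -> Gizmo = 1*1 = 1, Spring = 1*4 = 4.
Iteration 2: components of {Gizmo,Spring} -> Frame = 4*2 = 8, Seal = 4*5 = 20.
Iteration 3: components of {Frame,Seal} -> Cap = 8*1 = 8, Gear = 20*2 = 40, Housing = 20*1 = 20, Panel = 20*1 = 20.
Iteration 4: no further components; recursion stops.
SUM(tot_qty) = 1 + 4 + 1 + 20 + 8 + 40 + 20 + 20 + 8 = 122.

122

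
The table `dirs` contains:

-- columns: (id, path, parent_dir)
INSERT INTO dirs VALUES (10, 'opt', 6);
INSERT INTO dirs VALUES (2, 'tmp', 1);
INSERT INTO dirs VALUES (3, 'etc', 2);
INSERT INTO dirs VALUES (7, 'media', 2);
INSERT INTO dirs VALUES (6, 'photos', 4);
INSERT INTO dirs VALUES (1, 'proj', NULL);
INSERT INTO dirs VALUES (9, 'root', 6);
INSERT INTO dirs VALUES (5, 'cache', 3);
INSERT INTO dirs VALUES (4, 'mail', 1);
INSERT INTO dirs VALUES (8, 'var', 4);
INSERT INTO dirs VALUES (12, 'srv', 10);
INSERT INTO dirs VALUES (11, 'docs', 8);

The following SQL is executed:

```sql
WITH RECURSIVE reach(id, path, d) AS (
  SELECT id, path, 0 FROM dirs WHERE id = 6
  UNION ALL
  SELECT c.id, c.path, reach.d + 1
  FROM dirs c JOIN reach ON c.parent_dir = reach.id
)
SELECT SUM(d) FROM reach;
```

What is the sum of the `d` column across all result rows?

4

Base: id=6 (photos) at d 0.
Iteration 1: rows with parent_dir in {6} -> root (id 9, d 1), opt (id 10, d 1).
Iteration 2: rows with parent_dir in {9,10} -> srv (id 12, d 2).
Iteration 3: no rows with parent_dir in {12}; recursion stops.
SUM(d) = 0 + 1 + 1 + 2 = 4.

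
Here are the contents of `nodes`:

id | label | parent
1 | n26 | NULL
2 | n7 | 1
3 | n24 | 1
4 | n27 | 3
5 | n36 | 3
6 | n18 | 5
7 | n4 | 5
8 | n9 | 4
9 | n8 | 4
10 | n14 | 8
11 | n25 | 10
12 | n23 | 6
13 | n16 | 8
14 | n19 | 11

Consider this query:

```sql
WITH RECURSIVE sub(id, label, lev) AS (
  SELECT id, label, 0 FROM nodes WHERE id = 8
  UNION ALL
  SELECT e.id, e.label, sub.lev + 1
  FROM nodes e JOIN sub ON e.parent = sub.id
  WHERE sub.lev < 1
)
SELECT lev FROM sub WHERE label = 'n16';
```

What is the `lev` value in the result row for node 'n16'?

Base: id=8 (n9) at lev 0.
Iteration 1: rows with parent in {8} -> n14 (id 10, lev 1), n16 (id 13, lev 1).
Iteration 2: lev < 1 fails for all current rows; recursion stops.

1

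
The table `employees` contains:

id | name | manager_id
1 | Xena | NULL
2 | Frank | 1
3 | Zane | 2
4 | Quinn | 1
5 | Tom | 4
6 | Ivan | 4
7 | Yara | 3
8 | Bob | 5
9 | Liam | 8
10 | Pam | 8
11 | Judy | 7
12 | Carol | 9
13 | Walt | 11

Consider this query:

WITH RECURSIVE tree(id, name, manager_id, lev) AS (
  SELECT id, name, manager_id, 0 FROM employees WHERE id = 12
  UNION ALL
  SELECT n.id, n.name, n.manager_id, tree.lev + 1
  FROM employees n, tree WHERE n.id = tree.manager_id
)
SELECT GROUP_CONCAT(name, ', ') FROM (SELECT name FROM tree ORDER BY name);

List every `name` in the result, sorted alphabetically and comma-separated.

Base: id=12 (Carol), manager_id=9, lev 0.
Iteration 1: join on id=9 -> Liam (id 9, manager_id=8, lev 1).
Iteration 2: join on id=8 -> Bob (id 8, manager_id=5, lev 2).
Iteration 3: join on id=5 -> Tom (id 5, manager_id=4, lev 3).
Iteration 4: join on id=4 -> Quinn (id 4, manager_id=1, lev 4).
Iteration 5: join on id=1 -> Xena (id 1, manager_id=NULL, lev 5).
Iteration 6: manager_id is NULL; no match; recursion stops.

Bob, Carol, Liam, Quinn, Tom, Xena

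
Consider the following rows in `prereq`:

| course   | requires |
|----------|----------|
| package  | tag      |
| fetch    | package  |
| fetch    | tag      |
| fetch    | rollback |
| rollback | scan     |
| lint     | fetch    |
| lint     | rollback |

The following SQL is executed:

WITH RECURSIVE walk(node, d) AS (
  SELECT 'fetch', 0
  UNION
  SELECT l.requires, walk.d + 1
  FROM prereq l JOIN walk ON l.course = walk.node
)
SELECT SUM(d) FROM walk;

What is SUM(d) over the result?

7

Base: (fetch, d=0).
Iteration 1: edges from {fetch} -> (package, d=1), (rollback, d=1), (tag, d=1).
Iteration 2: edges from {package,rollback,tag} -> (scan, d=2), (tag, d=2).
Iteration 3: no outgoing edges from {scan,tag}; recursion stops.
SUM(d) = 0 + 1 + 1 + 1 + 2 + 2 = 7.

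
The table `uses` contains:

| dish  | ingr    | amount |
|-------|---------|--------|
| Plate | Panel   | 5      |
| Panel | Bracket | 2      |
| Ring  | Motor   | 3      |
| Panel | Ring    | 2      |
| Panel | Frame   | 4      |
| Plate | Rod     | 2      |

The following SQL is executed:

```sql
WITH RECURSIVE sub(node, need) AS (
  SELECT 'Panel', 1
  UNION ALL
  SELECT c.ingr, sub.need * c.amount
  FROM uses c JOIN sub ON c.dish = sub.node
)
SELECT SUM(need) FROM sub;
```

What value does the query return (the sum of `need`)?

15

Base: (Panel, need=1).
Iteration 1: components of {Panel} -> Bracket = 1*2 = 2, Frame = 1*4 = 4, Ring = 1*2 = 2.
Iteration 2: components of {Bracket,Frame,Ring} -> Motor = 2*3 = 6.
Iteration 3: no further components; recursion stops.
SUM(need) = 1 + 2 + 2 + 4 + 6 = 15.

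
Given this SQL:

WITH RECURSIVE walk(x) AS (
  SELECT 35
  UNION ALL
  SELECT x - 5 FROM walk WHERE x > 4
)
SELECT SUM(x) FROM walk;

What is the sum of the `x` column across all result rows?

Base: x=35.
Iteration 1: 35 > 4 holds -> x = 35 - 5 = 30.
Iteration 2: 30 > 4 holds -> x = 30 - 5 = 25.
Iteration 3: 25 > 4 holds -> x = 25 - 5 = 20.
Iteration 4: 20 > 4 holds -> x = 20 - 5 = 15.
Iteration 5: 15 > 4 holds -> x = 15 - 5 = 10.
Iteration 6: 10 > 4 holds -> x = 10 - 5 = 5.
Iteration 7: 5 > 4 holds -> x = 5 - 5 = 0.
Iteration 8: 0 > 4 fails; recursion stops.
SUM(x) = 35 + 30 + 25 + 20 + 15 + 10 + 5 + 0 = 140.

140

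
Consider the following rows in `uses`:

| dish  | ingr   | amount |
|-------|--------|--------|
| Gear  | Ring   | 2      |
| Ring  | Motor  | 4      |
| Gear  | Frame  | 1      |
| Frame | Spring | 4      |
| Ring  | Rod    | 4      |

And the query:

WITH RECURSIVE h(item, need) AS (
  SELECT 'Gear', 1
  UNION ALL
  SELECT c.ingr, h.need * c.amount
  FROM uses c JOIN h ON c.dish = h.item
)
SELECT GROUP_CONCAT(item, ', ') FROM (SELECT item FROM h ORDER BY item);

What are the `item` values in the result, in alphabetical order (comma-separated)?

Base: (Gear, need=1).
Iteration 1: components of {Gear} -> Frame = 1*1 = 1, Ring = 1*2 = 2.
Iteration 2: components of {Frame,Ring} -> Motor = 2*4 = 8, Rod = 2*4 = 8, Spring = 1*4 = 4.
Iteration 3: no further components; recursion stops.

Frame, Gear, Motor, Ring, Rod, Spring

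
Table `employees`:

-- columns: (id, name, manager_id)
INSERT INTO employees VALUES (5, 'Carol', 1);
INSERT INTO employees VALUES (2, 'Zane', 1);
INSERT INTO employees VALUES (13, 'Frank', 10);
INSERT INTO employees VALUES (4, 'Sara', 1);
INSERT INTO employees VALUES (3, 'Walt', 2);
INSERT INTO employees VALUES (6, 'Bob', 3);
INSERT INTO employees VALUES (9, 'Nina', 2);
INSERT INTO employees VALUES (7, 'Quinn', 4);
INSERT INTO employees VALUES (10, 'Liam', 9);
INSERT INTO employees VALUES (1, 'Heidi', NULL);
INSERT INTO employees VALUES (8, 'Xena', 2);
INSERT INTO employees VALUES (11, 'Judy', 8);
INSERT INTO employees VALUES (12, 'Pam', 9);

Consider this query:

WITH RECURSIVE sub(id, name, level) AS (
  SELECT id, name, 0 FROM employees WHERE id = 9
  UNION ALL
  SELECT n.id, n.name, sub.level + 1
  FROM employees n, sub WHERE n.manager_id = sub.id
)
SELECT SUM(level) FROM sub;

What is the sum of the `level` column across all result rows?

4

Base: id=9 (Nina) at level 0.
Iteration 1: rows with manager_id in {9} -> Liam (id 10, level 1), Pam (id 12, level 1).
Iteration 2: rows with manager_id in {10,12} -> Frank (id 13, level 2).
Iteration 3: no rows with manager_id in {13}; recursion stops.
SUM(level) = 0 + 1 + 1 + 2 = 4.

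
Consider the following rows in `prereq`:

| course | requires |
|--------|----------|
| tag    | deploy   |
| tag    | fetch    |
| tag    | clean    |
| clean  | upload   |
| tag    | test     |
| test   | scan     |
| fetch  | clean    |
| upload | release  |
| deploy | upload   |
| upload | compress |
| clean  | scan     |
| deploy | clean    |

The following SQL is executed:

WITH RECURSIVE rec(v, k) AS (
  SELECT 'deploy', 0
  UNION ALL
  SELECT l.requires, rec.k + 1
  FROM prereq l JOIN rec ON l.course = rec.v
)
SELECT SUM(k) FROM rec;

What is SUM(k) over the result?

Base: (deploy, k=0).
Iteration 1: edges from {deploy} -> (clean, k=1), (upload, k=1).
Iteration 2: edges from {clean,upload} -> (compress, k=2), (release, k=2), (scan, k=2), (upload, k=2).
Iteration 3: edges from {compress,release,scan,upload} -> (compress, k=3), (release, k=3).
Iteration 4: no outgoing edges from {compress,release}; recursion stops.
SUM(k) = 0 + 1 + 1 + 2 + 2 + 2 + 2 + 3 + 3 = 16.

16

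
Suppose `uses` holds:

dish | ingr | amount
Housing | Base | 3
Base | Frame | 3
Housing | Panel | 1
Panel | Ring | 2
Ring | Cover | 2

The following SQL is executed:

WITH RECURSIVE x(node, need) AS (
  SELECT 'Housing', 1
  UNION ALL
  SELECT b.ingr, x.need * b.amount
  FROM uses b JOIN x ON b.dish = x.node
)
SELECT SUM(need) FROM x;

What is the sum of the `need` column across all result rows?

Base: (Housing, need=1).
Iteration 1: components of {Housing} -> Base = 1*3 = 3, Panel = 1*1 = 1.
Iteration 2: components of {Base,Panel} -> Frame = 3*3 = 9, Ring = 1*2 = 2.
Iteration 3: components of {Frame,Ring} -> Cover = 2*2 = 4.
Iteration 4: no further components; recursion stops.
SUM(need) = 1 + 3 + 1 + 9 + 2 + 4 = 20.

20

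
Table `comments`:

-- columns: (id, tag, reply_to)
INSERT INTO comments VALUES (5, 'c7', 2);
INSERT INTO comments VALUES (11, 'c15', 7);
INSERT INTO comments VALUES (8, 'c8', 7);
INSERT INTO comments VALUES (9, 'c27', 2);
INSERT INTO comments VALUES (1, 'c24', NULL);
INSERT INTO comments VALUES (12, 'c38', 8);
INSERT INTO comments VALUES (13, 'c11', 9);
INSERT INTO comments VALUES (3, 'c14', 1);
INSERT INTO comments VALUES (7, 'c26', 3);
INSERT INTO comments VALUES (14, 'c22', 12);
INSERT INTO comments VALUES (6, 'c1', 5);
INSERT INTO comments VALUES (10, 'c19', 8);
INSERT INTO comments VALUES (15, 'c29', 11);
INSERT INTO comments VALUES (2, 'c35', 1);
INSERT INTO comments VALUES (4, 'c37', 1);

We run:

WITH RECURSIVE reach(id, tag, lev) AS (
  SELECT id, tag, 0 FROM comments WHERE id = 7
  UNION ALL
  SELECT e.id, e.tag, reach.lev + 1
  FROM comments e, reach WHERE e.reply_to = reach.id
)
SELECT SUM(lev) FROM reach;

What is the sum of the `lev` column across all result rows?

Base: id=7 (c26) at lev 0.
Iteration 1: rows with reply_to in {7} -> c8 (id 8, lev 1), c15 (id 11, lev 1).
Iteration 2: rows with reply_to in {8,11} -> c19 (id 10, lev 2), c38 (id 12, lev 2), c29 (id 15, lev 2).
Iteration 3: rows with reply_to in {10,12,15} -> c22 (id 14, lev 3).
Iteration 4: no rows with reply_to in {14}; recursion stops.
SUM(lev) = 0 + 1 + 1 + 2 + 2 + 2 + 3 = 11.

11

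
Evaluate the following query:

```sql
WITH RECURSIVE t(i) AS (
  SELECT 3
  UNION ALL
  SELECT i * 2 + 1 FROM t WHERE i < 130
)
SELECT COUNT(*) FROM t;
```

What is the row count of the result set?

7

Base: i=3.
Iteration 1: 3 < 130 holds -> i = 3 * 2 + 1 = 7.
Iteration 2: 7 < 130 holds -> i = 7 * 2 + 1 = 15.
Iteration 3: 15 < 130 holds -> i = 15 * 2 + 1 = 31.
Iteration 4: 31 < 130 holds -> i = 31 * 2 + 1 = 63.
Iteration 5: 63 < 130 holds -> i = 63 * 2 + 1 = 127.
Iteration 6: 127 < 130 holds -> i = 127 * 2 + 1 = 255.
Iteration 7: 255 < 130 fails; recursion stops.
Total rows emitted: 7.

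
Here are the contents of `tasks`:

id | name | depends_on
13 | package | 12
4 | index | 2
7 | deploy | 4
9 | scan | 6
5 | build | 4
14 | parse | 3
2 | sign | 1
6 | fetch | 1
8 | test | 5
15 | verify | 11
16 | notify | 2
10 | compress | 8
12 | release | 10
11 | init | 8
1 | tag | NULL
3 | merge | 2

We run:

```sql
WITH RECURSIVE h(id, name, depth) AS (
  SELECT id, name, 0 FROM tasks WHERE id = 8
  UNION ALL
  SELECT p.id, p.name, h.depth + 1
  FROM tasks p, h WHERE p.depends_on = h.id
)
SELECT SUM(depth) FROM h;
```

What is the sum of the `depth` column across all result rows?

Base: id=8 (test) at depth 0.
Iteration 1: rows with depends_on in {8} -> compress (id 10, depth 1), init (id 11, depth 1).
Iteration 2: rows with depends_on in {10,11} -> release (id 12, depth 2), verify (id 15, depth 2).
Iteration 3: rows with depends_on in {12,15} -> package (id 13, depth 3).
Iteration 4: no rows with depends_on in {13}; recursion stops.
SUM(depth) = 0 + 1 + 1 + 2 + 2 + 3 = 9.

9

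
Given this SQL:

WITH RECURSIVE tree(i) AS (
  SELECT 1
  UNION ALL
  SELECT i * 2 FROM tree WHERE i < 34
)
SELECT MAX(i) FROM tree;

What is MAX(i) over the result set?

Base: i=1.
Iteration 1: 1 < 34 holds -> i = 1 * 2 = 2.
Iteration 2: 2 < 34 holds -> i = 2 * 2 = 4.
Iteration 3: 4 < 34 holds -> i = 4 * 2 = 8.
Iteration 4: 8 < 34 holds -> i = 8 * 2 = 16.
Iteration 5: 16 < 34 holds -> i = 16 * 2 = 32.
Iteration 6: 32 < 34 holds -> i = 32 * 2 = 64.
Iteration 7: 64 < 34 fails; recursion stops.
i values: 1, 2, 4, 8, 16, 32, 64; the maximum is 64.

64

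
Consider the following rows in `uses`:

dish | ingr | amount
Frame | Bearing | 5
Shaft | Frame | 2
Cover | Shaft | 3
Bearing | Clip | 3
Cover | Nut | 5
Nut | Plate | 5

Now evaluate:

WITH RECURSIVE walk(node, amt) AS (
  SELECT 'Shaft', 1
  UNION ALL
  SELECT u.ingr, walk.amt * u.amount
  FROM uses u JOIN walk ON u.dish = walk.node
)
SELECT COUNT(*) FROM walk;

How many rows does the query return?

4

Base: (Shaft, amt=1).
Iteration 1: components of {Shaft} -> Frame = 1*2 = 2.
Iteration 2: components of {Frame} -> Bearing = 2*5 = 10.
Iteration 3: components of {Bearing} -> Clip = 10*3 = 30.
Iteration 4: no further components; recursion stops.
Total rows emitted: 4.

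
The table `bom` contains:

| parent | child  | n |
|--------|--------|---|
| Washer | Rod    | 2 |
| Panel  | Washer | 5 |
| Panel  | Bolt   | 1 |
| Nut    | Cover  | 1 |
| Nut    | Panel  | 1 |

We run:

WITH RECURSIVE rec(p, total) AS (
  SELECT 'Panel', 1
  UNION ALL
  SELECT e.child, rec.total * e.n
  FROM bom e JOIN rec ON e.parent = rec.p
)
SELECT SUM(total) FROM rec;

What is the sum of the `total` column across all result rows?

17

Base: (Panel, total=1).
Iteration 1: components of {Panel} -> Bolt = 1*1 = 1, Washer = 1*5 = 5.
Iteration 2: components of {Bolt,Washer} -> Rod = 5*2 = 10.
Iteration 3: no further components; recursion stops.
SUM(total) = 1 + 1 + 5 + 10 = 17.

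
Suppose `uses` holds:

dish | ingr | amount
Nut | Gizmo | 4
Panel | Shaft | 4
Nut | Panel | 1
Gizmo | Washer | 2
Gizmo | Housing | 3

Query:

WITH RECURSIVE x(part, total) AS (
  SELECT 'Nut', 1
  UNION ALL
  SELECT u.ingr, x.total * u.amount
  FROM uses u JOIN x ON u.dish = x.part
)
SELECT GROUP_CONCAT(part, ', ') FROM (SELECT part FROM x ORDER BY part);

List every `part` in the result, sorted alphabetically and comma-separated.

Gizmo, Housing, Nut, Panel, Shaft, Washer

Base: (Nut, total=1).
Iteration 1: components of {Nut} -> Gizmo = 1*4 = 4, Panel = 1*1 = 1.
Iteration 2: components of {Gizmo,Panel} -> Housing = 4*3 = 12, Shaft = 1*4 = 4, Washer = 4*2 = 8.
Iteration 3: no further components; recursion stops.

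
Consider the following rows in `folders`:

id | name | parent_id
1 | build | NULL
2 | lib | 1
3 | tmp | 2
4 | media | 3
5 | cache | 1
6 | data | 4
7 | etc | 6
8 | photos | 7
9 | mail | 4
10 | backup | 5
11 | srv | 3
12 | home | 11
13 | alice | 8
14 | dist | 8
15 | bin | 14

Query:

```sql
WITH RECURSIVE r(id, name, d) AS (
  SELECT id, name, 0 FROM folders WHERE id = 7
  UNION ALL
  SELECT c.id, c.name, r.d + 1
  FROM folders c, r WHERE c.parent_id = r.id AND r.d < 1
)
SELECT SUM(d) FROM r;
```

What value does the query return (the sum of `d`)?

Base: id=7 (etc) at d 0.
Iteration 1: rows with parent_id in {7} -> photos (id 8, d 1).
Iteration 2: d < 1 fails for all current rows; recursion stops.
SUM(d) = 0 + 1 = 1.

1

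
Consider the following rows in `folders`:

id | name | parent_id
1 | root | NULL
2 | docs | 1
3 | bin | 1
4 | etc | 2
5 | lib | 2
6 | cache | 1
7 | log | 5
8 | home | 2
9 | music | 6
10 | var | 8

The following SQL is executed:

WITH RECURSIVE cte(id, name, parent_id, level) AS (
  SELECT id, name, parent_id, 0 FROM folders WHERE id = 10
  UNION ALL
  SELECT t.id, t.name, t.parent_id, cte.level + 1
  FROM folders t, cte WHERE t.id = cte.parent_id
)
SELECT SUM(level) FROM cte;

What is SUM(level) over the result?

6

Base: id=10 (var), parent_id=8, level 0.
Iteration 1: join on id=8 -> home (id 8, parent_id=2, level 1).
Iteration 2: join on id=2 -> docs (id 2, parent_id=1, level 2).
Iteration 3: join on id=1 -> root (id 1, parent_id=NULL, level 3).
Iteration 4: parent_id is NULL; no match; recursion stops.
SUM(level) = 0 + 1 + 2 + 3 = 6.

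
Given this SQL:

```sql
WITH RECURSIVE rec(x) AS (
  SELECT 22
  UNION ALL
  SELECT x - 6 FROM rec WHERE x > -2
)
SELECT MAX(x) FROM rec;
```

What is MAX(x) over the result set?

22

Base: x=22.
Iteration 1: 22 > -2 holds -> x = 22 - 6 = 16.
Iteration 2: 16 > -2 holds -> x = 16 - 6 = 10.
Iteration 3: 10 > -2 holds -> x = 10 - 6 = 4.
Iteration 4: 4 > -2 holds -> x = 4 - 6 = -2.
Iteration 5: -2 > -2 fails; recursion stops.
x values: 22, 16, 10, 4, -2; the maximum is 22.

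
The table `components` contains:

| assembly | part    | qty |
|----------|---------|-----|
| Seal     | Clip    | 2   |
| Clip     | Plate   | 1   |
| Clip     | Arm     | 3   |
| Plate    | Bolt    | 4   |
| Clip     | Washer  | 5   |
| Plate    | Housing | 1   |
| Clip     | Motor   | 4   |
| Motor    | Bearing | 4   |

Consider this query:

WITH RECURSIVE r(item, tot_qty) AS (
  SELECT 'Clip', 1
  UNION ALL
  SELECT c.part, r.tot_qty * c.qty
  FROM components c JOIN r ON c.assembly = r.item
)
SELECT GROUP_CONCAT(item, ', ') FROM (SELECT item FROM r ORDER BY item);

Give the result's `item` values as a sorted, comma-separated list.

Base: (Clip, tot_qty=1).
Iteration 1: components of {Clip} -> Arm = 1*3 = 3, Motor = 1*4 = 4, Plate = 1*1 = 1, Washer = 1*5 = 5.
Iteration 2: components of {Arm,Motor,Plate,Washer} -> Bearing = 4*4 = 16, Bolt = 1*4 = 4, Housing = 1*1 = 1.
Iteration 3: no further components; recursion stops.

Arm, Bearing, Bolt, Clip, Housing, Motor, Plate, Washer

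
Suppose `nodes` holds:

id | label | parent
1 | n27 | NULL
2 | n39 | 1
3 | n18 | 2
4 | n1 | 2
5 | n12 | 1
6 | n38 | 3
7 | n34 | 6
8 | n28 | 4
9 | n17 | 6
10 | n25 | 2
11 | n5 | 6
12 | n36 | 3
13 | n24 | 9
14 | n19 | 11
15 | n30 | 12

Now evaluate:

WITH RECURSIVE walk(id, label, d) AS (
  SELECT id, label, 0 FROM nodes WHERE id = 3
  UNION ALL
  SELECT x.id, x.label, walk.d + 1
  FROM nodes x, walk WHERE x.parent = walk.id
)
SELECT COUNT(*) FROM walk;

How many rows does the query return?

Base: id=3 (n18) at d 0.
Iteration 1: rows with parent in {3} -> n38 (id 6, d 1), n36 (id 12, d 1).
Iteration 2: rows with parent in {6,12} -> n34 (id 7, d 2), n17 (id 9, d 2), n5 (id 11, d 2), n30 (id 15, d 2).
Iteration 3: rows with parent in {7,9,11,15} -> n24 (id 13, d 3), n19 (id 14, d 3).
Iteration 4: no rows with parent in {13,14}; recursion stops.
Total rows emitted: 9.

9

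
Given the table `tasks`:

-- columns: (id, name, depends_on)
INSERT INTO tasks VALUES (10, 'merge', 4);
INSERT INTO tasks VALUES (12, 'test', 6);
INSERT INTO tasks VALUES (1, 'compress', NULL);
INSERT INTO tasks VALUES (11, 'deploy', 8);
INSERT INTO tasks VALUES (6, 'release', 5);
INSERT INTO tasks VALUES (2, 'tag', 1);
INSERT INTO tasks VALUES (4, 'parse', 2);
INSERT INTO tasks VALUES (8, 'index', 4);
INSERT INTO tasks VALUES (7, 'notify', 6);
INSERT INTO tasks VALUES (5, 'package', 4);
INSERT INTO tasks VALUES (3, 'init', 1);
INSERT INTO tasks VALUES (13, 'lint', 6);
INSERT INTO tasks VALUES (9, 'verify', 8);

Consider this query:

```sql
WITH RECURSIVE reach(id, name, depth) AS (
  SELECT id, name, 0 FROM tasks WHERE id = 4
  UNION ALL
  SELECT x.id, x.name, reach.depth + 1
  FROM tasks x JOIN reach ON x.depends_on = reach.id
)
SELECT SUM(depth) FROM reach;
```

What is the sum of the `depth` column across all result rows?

Base: id=4 (parse) at depth 0.
Iteration 1: rows with depends_on in {4} -> package (id 5, depth 1), index (id 8, depth 1), merge (id 10, depth 1).
Iteration 2: rows with depends_on in {5,8,10} -> release (id 6, depth 2), verify (id 9, depth 2), deploy (id 11, depth 2).
Iteration 3: rows with depends_on in {6,9,11} -> notify (id 7, depth 3), test (id 12, depth 3), lint (id 13, depth 3).
Iteration 4: no rows with depends_on in {7,12,13}; recursion stops.
SUM(depth) = 0 + 1 + 1 + 1 + 2 + 2 + 2 + 3 + 3 + 3 = 18.

18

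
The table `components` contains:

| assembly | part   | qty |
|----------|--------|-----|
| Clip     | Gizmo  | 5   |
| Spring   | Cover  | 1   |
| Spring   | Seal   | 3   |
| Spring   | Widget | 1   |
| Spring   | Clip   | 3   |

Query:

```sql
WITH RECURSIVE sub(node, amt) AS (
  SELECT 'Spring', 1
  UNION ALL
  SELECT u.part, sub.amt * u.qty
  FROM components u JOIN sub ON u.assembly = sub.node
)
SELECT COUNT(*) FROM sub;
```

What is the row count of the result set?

Base: (Spring, amt=1).
Iteration 1: components of {Spring} -> Clip = 1*3 = 3, Cover = 1*1 = 1, Seal = 1*3 = 3, Widget = 1*1 = 1.
Iteration 2: components of {Clip,Cover,Seal,Widget} -> Gizmo = 3*5 = 15.
Iteration 3: no further components; recursion stops.
Total rows emitted: 6.

6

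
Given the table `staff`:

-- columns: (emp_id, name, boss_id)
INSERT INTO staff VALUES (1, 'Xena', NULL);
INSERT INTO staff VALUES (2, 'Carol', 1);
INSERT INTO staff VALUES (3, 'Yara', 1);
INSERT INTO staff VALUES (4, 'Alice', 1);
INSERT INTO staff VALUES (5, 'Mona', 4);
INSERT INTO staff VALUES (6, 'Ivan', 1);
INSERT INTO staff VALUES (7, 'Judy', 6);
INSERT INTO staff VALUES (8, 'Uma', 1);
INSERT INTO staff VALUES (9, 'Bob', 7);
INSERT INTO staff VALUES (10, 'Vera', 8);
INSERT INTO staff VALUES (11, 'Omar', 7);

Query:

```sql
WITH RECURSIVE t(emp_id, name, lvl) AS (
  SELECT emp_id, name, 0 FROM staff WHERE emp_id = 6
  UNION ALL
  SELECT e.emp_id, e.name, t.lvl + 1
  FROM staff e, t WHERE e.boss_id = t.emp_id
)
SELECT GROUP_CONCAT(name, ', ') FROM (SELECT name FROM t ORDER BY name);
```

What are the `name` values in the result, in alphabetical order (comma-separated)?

Bob, Ivan, Judy, Omar

Base: emp_id=6 (Ivan) at lvl 0.
Iteration 1: rows with boss_id in {6} -> Judy (id 7, lvl 1).
Iteration 2: rows with boss_id in {7} -> Bob (id 9, lvl 2), Omar (id 11, lvl 2).
Iteration 3: no rows with boss_id in {9,11}; recursion stops.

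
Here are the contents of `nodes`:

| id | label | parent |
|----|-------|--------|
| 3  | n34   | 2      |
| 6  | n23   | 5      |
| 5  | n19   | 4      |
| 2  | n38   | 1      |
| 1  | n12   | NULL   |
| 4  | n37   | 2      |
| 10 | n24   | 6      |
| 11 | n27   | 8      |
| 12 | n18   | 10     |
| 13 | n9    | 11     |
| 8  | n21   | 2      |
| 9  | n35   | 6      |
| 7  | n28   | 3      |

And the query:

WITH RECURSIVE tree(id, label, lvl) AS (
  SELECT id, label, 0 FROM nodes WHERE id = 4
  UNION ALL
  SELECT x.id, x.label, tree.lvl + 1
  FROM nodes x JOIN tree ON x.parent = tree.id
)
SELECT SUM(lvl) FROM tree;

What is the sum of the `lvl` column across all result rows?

Base: id=4 (n37) at lvl 0.
Iteration 1: rows with parent in {4} -> n19 (id 5, lvl 1).
Iteration 2: rows with parent in {5} -> n23 (id 6, lvl 2).
Iteration 3: rows with parent in {6} -> n35 (id 9, lvl 3), n24 (id 10, lvl 3).
Iteration 4: rows with parent in {9,10} -> n18 (id 12, lvl 4).
Iteration 5: no rows with parent in {12}; recursion stops.
SUM(lvl) = 0 + 1 + 2 + 3 + 3 + 4 = 13.

13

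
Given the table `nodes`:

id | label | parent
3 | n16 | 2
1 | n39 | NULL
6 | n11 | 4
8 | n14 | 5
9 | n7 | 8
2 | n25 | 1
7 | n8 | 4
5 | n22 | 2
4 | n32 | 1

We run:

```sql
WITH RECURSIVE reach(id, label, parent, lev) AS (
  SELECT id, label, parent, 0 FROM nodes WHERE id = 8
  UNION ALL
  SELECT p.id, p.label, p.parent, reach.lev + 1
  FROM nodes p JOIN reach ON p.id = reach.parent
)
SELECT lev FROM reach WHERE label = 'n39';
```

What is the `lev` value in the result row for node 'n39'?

Base: id=8 (n14), parent=5, lev 0.
Iteration 1: join on id=5 -> n22 (id 5, parent=2, lev 1).
Iteration 2: join on id=2 -> n25 (id 2, parent=1, lev 2).
Iteration 3: join on id=1 -> n39 (id 1, parent=NULL, lev 3).
Iteration 4: parent is NULL; no match; recursion stops.

3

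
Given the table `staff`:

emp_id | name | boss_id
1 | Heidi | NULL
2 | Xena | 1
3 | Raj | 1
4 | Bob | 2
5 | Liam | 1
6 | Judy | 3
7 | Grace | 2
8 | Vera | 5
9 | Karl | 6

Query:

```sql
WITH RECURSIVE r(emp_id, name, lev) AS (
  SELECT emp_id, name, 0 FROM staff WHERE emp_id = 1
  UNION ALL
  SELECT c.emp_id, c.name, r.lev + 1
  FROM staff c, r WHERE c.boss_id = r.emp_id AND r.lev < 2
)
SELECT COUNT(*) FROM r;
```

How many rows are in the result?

Base: emp_id=1 (Heidi) at lev 0.
Iteration 1: rows with boss_id in {1} -> Xena (id 2, lev 1), Raj (id 3, lev 1), Liam (id 5, lev 1).
Iteration 2: rows with boss_id in {2,3,5} -> Bob (id 4, lev 2), Judy (id 6, lev 2), Grace (id 7, lev 2), Vera (id 8, lev 2).
Iteration 3: lev < 2 fails for all current rows; recursion stops.
Total rows emitted: 8.

8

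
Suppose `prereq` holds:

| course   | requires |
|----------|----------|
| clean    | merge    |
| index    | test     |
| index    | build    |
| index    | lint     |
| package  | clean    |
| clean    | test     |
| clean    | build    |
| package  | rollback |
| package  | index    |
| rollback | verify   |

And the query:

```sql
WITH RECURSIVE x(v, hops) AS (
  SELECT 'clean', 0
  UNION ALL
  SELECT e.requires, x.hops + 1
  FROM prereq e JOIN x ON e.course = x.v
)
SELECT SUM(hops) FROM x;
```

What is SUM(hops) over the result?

3

Base: (clean, hops=0).
Iteration 1: edges from {clean} -> (build, hops=1), (merge, hops=1), (test, hops=1).
Iteration 2: no outgoing edges from {build,merge,test}; recursion stops.
SUM(hops) = 0 + 1 + 1 + 1 = 3.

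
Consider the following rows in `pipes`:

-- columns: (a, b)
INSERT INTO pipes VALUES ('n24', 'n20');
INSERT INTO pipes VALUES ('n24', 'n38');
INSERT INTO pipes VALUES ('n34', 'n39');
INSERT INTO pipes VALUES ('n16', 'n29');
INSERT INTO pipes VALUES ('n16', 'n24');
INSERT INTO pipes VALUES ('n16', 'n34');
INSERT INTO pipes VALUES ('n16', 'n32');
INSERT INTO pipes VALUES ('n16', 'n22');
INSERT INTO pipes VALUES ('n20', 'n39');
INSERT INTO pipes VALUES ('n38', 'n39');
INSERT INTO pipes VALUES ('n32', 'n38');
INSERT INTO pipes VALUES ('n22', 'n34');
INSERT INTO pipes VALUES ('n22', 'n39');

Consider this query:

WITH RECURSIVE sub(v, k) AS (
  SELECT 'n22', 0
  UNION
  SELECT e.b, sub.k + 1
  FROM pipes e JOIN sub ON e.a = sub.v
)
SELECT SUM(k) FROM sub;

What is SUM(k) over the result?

Base: (n22, k=0).
Iteration 1: edges from {n22} -> (n34, k=1), (n39, k=1).
Iteration 2: edges from {n34,n39} -> (n39, k=2).
Iteration 3: no outgoing edges from {n39}; recursion stops.
SUM(k) = 0 + 1 + 1 + 2 = 4.

4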